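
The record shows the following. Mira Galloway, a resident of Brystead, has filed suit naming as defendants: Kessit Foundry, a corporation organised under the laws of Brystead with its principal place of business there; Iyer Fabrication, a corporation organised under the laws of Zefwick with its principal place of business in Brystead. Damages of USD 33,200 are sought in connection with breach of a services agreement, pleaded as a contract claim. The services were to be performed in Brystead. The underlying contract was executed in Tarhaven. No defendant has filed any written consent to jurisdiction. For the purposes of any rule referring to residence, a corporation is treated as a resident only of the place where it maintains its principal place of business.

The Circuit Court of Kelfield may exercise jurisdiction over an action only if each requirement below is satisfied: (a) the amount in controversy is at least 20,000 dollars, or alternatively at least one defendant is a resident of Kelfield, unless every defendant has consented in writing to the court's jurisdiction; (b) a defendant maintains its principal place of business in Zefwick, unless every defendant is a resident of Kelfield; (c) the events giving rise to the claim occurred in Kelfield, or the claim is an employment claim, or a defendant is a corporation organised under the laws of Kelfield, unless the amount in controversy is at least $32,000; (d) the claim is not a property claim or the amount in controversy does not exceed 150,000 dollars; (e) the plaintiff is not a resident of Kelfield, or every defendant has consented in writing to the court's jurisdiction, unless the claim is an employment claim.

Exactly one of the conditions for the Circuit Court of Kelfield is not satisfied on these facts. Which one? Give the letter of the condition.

(b)

The Circuit Court of Kelfield:
  (a) The amount in controversy is USD 33,200, which meets the 20,000 dollars floor — that alternative is enough. Met.
  (b) The corporate defendant(s) have their principal place of business in Brystead, not Zefwick. The proviso offers no rescue either, since the defendants reside as follows — Kessit Foundry in Brystead, Iyer Fabrication in Brystead — not all in Kelfield. Not satisfied.
  (c) The operative events occurred in Brystead, not Kelfield; the claim is a contract claim, not an employment claim; the corporate defendant(s) are organised in Brystead, Zefwick, not Kelfield — no alternative holds. But the amount in controversy is $33,200, which meets the USD 32,000 floor, and the 'unless' clause therefore excuses the requirement. Met.
  (d) The claim is a contract claim, not a property claim, so this disjunct is met. Satisfied.
  (e) The plaintiff resides in Brystead, which is not Kelfield, so one alternative holds. Condition met.
Only condition (b) fails.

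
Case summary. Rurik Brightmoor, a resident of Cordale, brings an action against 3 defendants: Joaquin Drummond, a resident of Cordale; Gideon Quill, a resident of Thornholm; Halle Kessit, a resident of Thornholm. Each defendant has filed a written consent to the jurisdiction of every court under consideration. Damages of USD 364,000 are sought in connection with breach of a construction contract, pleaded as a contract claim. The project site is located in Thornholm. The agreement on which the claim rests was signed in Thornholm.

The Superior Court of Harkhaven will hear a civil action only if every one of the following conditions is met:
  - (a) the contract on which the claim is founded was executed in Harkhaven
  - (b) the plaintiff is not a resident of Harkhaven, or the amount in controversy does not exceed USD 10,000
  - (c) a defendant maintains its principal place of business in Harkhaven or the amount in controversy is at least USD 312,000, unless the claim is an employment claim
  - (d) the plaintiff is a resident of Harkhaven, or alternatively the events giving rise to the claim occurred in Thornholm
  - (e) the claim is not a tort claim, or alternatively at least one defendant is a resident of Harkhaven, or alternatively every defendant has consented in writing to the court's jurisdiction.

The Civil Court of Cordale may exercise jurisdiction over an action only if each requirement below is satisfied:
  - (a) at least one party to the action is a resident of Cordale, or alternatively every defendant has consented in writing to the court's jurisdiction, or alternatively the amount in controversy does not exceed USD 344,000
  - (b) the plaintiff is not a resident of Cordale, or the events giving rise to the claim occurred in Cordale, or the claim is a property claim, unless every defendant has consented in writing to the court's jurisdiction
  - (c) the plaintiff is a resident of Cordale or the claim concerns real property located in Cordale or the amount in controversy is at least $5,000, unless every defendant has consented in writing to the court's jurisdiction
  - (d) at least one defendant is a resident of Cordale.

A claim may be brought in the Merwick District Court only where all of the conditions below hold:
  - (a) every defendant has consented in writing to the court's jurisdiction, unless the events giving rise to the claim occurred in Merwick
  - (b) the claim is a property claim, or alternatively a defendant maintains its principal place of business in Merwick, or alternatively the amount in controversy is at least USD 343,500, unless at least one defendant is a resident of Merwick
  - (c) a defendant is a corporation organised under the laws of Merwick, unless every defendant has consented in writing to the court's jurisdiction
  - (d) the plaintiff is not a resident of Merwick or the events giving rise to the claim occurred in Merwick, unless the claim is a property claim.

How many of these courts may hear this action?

The Superior Court of Harkhaven:
  (a) The contract was executed in Thornholm, not Harkhaven. Condition not met.
  (b) The plaintiff resides in Cordale, which is not Harkhaven — that alternative is enough. Met.
  (c) The amount in controversy is 364,000 dollars, which meets the USD 312,000 floor, so this disjunct is met. Satisfied.
  (d) The operative events occurred in Thornholm — that alternative is enough. Satisfied.
  (e) The claim is a contract claim, not a tort claim, which satisfies one of the alternatives. Met.
  → At least one condition fails; no jurisdiction.
The Civil Court of Cordale:
  (a) Rurik Brightmoor resides in Cordale, which satisfies one of the alternatives. Condition met.
  (b) The plaintiff resides in Cordale; the operative events occurred in Thornholm, not Cordale; the claim is a contract claim, not a property claim — every alternative fails. However, every defendant has filed written consent, so the 'unless' proviso supplies this condition. Satisfied.
  (c) The plaintiff resides in Cordale, so this disjunct is met. Satisfied.
  (d) Joaquin Drummond resides in Cordale. Satisfied.
  → The court has jurisdiction.
The Merwick District Court:
  (a) Every defendant has filed written consent. Condition met.
  (b) The amount in controversy is $364,000, which meets the USD 343,500 floor, so one alternative holds. Met.
  (c) No defendant is a corporation. However, every defendant has filed written consent, so the 'unless' proviso supplies this condition. Satisfied.
  (d) The plaintiff resides in Cordale, which is not Merwick — that alternative is enough. Condition met.
  → The court has jurisdiction.
Courts with jurisdiction: the Civil Court of Cordale, the Merwick District Court — 2 in total.

2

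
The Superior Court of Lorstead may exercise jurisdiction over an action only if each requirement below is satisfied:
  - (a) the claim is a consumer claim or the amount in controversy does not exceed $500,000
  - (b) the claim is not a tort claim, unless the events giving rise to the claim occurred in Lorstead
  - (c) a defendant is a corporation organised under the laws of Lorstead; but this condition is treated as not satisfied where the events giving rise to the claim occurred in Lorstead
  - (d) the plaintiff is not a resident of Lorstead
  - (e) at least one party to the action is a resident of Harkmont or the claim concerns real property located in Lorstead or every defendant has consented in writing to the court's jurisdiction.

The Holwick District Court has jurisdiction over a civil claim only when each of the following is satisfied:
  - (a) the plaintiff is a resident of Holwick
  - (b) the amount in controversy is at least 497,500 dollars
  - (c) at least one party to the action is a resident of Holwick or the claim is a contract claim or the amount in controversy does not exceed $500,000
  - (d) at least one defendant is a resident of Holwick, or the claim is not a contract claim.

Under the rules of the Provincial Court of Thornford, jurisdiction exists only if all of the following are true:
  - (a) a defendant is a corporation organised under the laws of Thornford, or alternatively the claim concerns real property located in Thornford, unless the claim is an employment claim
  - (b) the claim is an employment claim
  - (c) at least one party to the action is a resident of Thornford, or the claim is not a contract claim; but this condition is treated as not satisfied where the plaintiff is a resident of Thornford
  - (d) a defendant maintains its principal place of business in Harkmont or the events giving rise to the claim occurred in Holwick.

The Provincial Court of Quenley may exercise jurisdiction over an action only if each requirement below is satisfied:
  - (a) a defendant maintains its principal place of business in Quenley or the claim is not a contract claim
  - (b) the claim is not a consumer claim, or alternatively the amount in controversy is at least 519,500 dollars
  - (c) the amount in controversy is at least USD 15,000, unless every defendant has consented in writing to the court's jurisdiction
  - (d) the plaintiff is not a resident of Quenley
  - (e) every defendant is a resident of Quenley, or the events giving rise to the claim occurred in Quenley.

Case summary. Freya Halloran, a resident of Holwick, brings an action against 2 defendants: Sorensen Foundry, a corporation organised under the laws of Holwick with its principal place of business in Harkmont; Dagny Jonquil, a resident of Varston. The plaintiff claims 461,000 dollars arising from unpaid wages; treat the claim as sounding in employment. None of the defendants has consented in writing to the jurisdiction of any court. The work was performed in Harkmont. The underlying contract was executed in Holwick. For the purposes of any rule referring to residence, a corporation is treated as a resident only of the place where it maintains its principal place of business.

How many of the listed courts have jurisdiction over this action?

1

The Superior Court of Lorstead:
  (a) The amount in controversy is $461,000, within the $500,000 ceiling, so this disjunct is met. Met.
  (b) The claim is an employment claim, not a tort claim. Satisfied.
  (c) The corporate defendant(s) are organised in Holwick, not Lorstead. Not met.
  (d) The plaintiff resides in Holwick, which is not Lorstead. Condition met.
  (e) Sorensen Foundry resides in Harkmont — that alternative is enough. Satisfied.
  → At least one condition fails; no jurisdiction.
The Holwick District Court:
  (a) The plaintiff resides in Holwick. Condition met.
  (b) The amount in controversy is $461,000, below the $497,500 floor. Not satisfied.
  (c) Freya Halloran resides in Holwick, which satisfies one of the alternatives. Satisfied.
  (d) The claim is an employment claim, not a contract claim, which satisfies one of the alternatives. Satisfied.
  → At least one condition fails; no jurisdiction.
The Provincial Court of Thornford:
  (a) The corporate defendant(s) are organised in Holwick, not Thornford; the claim does not concern real property — none of the alternatives is met. The proviso rescues it, though: the claim is an employment claim. Condition met.
  (b) The claim is an employment claim. Satisfied.
  (c) The claim is an employment claim, not a contract claim, which satisfies one of the alternatives. The carve-out does not apply: the plaintiff resides in Holwick, not Thornford. Satisfied.
  (d) Sorensen Foundry has its principal place of business in Harkmont, so one alternative holds. Met.
  → The court has jurisdiction.
The Provincial Court of Quenley:
  (a) The claim is an employment claim, not a contract claim, which satisfies one of the alternatives. Condition met.
  (b) The claim is an employment claim, not a consumer claim, so this disjunct is met. Met.
  (c) The amount in controversy is $461,000, which meets the USD 15,000 floor. Satisfied.
  (d) The plaintiff resides in Holwick, which is not Quenley. Satisfied.
  (e) The defendants reside as follows — Sorensen Foundry in Harkmont, Dagny Jonquil in Varston — not all in Quenley; the operative events occurred in Harkmont, not Quenley — every alternative fails. Condition not met.
  → No jurisdiction.
Courts with jurisdiction: the Provincial Court of Thornford — 1 in total.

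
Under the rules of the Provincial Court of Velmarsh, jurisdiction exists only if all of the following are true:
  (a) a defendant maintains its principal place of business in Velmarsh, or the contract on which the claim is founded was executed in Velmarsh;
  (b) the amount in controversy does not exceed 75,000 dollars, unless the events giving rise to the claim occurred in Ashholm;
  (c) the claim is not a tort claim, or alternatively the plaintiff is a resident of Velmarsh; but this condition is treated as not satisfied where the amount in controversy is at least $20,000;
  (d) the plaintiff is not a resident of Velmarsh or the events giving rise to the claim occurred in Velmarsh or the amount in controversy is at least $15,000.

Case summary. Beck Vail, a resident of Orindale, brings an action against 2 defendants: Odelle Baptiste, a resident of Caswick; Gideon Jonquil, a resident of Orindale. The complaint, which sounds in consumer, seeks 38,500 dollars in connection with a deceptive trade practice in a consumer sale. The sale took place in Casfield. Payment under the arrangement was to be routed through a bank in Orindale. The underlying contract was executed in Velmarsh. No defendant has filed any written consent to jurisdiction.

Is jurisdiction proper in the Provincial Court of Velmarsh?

The Provincial Court of Velmarsh:
  (a) The contract was executed in Velmarsh, so one alternative holds. Satisfied.
  (b) The amount in controversy is $38,500, within the USD 75,000 ceiling. Satisfied.
  (c) The claim is a consumer claim, not a tort claim, so one alternative holds. However, the amount in controversy is 38,500 dollars, which meets the $20,000 floor, which falls within the stated exception and so defeats the condition. Condition not met.
  (d) The plaintiff resides in Orindale, which is not Velmarsh, which satisfies one of the alternatives. Met.
  → Not every requirement is met — no jurisdiction.

No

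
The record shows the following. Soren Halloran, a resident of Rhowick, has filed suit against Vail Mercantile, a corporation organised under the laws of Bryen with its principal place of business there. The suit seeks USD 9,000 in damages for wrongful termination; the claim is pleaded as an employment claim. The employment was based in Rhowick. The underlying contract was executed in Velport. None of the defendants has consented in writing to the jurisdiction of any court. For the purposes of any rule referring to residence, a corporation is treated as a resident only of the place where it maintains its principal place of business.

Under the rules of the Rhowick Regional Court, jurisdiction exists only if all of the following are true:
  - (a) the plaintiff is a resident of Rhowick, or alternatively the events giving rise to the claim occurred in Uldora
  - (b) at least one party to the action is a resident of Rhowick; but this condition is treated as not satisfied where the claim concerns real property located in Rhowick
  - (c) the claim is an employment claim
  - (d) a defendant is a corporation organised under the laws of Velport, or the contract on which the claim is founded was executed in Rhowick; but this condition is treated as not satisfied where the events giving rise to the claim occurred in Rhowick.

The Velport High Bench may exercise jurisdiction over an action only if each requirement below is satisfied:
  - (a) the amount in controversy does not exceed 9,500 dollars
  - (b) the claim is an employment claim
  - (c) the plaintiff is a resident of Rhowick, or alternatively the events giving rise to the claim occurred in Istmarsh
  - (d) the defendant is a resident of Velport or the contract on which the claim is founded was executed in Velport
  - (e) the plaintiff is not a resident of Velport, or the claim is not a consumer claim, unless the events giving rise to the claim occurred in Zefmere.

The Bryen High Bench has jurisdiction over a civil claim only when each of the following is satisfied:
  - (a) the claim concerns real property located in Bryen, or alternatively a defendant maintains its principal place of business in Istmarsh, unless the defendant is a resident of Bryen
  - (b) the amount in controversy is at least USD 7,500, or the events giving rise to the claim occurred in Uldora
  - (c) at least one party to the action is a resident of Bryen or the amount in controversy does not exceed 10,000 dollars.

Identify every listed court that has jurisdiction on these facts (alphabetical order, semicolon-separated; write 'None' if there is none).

The Rhowick Regional Court:
  (a) The plaintiff resides in Rhowick, so one alternative holds. Condition met.
  (b) Soren Halloran resides in Rhowick. The exception is not triggered, since the claim does not concern real property. Met.
  (c) The claim is an employment claim. Satisfied.
  (d) The corporate defendant(s) are organised in Bryen, not Velport; the contract was executed in Velport, not Rhowick — none of the alternatives is met. Fails.
  → Not every requirement is met — no jurisdiction.
The Velport High Bench:
  (a) The amount in controversy is $9,000, within the 9,500 dollars ceiling. Condition met.
  (b) The claim is an employment claim. Condition met.
  (c) The plaintiff resides in Rhowick, so this disjunct is met. Satisfied.
  (d) The contract was executed in Velport — that alternative is enough. Met.
  (e) The plaintiff resides in Rhowick, which is not Velport, so this disjunct is met. Met.
  → All conditions met; jurisdiction exists.
The Bryen High Bench:
  (a) The claim does not concern real property; the corporate defendant(s) have their principal place of business in Bryen, not Istmarsh — none of the alternatives is met. But the defendant resides in Bryen, and the 'unless' clause therefore excuses the requirement. Satisfied.
  (b) The amount in controversy is USD 9,000, which meets the $7,500 floor, so one alternative holds. Condition met.
  (c) Vail Mercantile resides in Bryen, so this disjunct is met. Condition met.
  → Jurisdiction lies.

the Bryen High Bench; the Velport High Bench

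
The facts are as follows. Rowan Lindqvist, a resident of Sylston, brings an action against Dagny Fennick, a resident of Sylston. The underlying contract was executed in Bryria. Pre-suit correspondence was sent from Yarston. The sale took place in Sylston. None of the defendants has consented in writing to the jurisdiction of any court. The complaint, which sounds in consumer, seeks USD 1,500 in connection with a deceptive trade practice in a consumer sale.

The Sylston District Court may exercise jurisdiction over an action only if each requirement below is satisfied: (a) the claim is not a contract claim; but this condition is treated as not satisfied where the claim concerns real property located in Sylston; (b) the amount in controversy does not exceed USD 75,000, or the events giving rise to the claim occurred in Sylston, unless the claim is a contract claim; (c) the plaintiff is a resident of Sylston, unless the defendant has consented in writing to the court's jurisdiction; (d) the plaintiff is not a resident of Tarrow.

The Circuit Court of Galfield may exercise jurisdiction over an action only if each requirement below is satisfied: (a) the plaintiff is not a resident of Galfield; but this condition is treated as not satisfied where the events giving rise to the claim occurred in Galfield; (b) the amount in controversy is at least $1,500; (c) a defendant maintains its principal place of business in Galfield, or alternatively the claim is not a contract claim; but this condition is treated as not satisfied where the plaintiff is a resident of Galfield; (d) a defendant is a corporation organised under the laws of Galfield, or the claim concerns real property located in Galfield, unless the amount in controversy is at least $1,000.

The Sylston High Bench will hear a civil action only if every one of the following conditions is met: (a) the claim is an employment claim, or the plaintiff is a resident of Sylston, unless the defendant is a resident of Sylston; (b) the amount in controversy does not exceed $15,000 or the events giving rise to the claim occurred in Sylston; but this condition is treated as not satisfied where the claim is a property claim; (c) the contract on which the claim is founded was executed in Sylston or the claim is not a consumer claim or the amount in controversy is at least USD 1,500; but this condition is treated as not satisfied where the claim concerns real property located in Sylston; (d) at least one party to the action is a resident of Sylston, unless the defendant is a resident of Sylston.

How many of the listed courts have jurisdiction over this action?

3

The Sylston District Court:
  (a) The claim is a consumer claim, not a contract claim. And the carve-out is inapplicable — the claim does not concern real property. Met.
  (b) The amount in controversy is USD 1,500, within the 75,000 dollars ceiling — that alternative is enough. Satisfied.
  (c) The plaintiff resides in Sylston. Met.
  (d) The plaintiff resides in Sylston, which is not Tarrow. Met.
  → The court has jurisdiction.
The Circuit Court of Galfield:
  (a) The plaintiff resides in Sylston, which is not Galfield. The exception is not triggered, since the operative events occurred in Sylston, not Galfield. Satisfied.
  (b) The amount in controversy is 1,500 dollars, which meets the $1,500 floor. Condition met.
  (c) The claim is a consumer claim, not a contract claim, so one alternative holds. And the carve-out is inapplicable — the plaintiff resides in Sylston, not Galfield. Met.
  (d) No defendant is a corporation; the claim does not concern real property — every alternative fails. However, the amount in controversy is USD 1,500, which meets the 1,000 dollars floor, so the 'unless' proviso supplies this condition. Satisfied.
  → Every requirement is satisfied — jurisdiction.
The Sylston High Bench:
  (a) The plaintiff resides in Sylston, so one alternative holds. Met.
  (b) The amount in controversy is 1,500 dollars, within the 15,000 dollars ceiling, so this disjunct is met. The carve-out does not apply: the claim is a consumer claim, not a property claim. Satisfied.
  (c) The amount in controversy is $1,500, which meets the $1,500 floor, so one alternative holds. And the carve-out is inapplicable — the claim does not concern real property. Met.
  (d) Rowan Lindqvist resides in Sylston. Satisfied.
  → The court has jurisdiction.
Courts with jurisdiction: the Sylston District Court, the Circuit Court of Galfield, the Sylston High Bench — 3 in total.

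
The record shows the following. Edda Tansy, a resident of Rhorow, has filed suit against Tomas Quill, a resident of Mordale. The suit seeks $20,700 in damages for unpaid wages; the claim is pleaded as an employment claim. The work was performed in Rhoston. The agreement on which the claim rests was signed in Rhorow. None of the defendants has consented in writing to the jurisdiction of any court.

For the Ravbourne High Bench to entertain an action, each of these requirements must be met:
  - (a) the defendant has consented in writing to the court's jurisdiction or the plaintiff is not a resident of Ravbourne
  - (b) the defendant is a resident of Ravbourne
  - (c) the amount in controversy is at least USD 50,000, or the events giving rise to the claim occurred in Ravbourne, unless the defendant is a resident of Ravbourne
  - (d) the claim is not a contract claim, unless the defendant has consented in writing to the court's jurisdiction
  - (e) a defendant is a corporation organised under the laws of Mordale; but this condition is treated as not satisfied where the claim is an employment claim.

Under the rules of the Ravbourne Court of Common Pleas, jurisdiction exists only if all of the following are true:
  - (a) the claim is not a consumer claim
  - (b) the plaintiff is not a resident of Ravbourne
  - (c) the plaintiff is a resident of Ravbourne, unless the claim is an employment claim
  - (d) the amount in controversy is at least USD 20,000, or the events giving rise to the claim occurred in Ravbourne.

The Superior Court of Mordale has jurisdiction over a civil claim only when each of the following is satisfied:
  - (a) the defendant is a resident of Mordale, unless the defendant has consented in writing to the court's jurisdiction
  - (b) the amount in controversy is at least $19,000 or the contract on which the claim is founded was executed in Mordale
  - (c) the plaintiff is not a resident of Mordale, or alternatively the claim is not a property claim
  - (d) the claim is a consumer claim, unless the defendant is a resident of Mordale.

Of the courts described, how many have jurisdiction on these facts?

2

The Ravbourne High Bench:
  (a) The plaintiff resides in Rhorow, which is not Ravbourne, which satisfies one of the alternatives. Satisfied.
  (b) The defendant resides in Mordale, not Ravbourne. Not satisfied.
  (c) The amount in controversy is 20,700 dollars, below the USD 50,000 floor; the operative events occurred in Rhoston, not Ravbourne — none of the alternatives is met. The proviso offers no rescue either, since the defendant resides in Mordale, not Ravbourne. Not satisfied.
  (d) The claim is an employment claim, not a contract claim. Satisfied.
  (e) No defendant is a corporation. Not satisfied.
  → Not every requirement is met — no jurisdiction.
The Ravbourne Court of Common Pleas:
  (a) The claim is an employment claim, not a consumer claim. Condition met.
  (b) The plaintiff resides in Rhorow, which is not Ravbourne. Met.
  (c) The plaintiff resides in Rhorow, not Ravbourne. But the claim is an employment claim, and the 'unless' clause therefore excuses the requirement. Satisfied.
  (d) The amount in controversy is 20,700 dollars, which meets the 20,000 dollars floor, which satisfies one of the alternatives. Satisfied.
  → Every requirement is satisfied — jurisdiction.
The Superior Court of Mordale:
  (a) The defendant resides in Mordale. Satisfied.
  (b) The amount in controversy is USD 20,700, which meets the 19,000 dollars floor, so this disjunct is met. Satisfied.
  (c) The plaintiff resides in Rhorow, which is not Mordale, so one alternative holds. Met.
  (d) The claim is an employment claim, not a consumer claim. But the defendant resides in Mordale, and the 'unless' clause therefore excuses the requirement. Condition met.
  → All conditions met; jurisdiction exists.
Courts with jurisdiction: the Ravbourne Court of Common Pleas, the Superior Court of Mordale — 2 in total.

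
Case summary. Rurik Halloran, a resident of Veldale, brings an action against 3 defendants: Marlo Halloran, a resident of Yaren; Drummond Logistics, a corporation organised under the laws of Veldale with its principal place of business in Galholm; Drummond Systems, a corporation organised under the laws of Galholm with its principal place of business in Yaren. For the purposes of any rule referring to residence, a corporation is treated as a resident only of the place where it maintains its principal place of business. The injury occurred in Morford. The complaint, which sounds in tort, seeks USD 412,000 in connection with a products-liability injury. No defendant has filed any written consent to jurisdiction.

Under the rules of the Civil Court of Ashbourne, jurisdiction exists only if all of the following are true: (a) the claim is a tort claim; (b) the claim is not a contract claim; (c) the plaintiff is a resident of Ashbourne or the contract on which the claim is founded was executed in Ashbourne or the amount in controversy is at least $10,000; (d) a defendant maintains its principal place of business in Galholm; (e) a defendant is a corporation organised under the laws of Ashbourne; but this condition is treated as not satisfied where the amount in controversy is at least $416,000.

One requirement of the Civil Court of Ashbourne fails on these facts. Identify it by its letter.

(e)

The Civil Court of Ashbourne:
  (a) The claim is a tort claim. Satisfied.
  (b) The claim is a tort claim, not a contract claim. Satisfied.
  (c) The amount in controversy is 412,000 dollars, which meets the USD 10,000 floor — that alternative is enough. Condition met.
  (d) Drummond Logistics has its principal place of business in Galholm. Met.
  (e) The corporate defendant(s) are organised in Galholm, Veldale, not Ashbourne. Condition not met.
Only condition (e) fails.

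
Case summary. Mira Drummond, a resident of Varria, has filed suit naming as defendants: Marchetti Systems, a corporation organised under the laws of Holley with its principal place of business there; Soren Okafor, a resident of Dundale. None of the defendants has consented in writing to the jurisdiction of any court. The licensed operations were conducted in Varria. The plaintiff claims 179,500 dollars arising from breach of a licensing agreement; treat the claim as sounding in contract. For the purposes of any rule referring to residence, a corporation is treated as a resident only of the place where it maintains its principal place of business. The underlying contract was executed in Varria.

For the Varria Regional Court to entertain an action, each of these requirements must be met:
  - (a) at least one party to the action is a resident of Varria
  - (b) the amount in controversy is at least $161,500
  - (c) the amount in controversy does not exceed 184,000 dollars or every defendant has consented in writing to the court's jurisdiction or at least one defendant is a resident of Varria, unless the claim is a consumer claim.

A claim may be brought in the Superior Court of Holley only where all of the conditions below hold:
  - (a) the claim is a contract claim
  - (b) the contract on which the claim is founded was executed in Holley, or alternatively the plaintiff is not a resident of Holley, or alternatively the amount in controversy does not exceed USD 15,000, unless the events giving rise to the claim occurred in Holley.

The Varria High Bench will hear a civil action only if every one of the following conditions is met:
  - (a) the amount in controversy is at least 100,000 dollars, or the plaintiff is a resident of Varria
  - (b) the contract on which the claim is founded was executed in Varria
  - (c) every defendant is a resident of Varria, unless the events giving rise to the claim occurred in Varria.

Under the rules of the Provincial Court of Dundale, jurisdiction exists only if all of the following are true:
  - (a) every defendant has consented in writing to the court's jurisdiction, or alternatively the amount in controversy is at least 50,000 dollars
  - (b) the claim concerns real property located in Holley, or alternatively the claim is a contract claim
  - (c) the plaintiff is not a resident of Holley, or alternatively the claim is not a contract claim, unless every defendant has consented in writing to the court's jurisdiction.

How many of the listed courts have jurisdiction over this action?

The Varria Regional Court:
  (a) Mira Drummond resides in Varria. Satisfied.
  (b) The amount in controversy is USD 179,500, which meets the 161,500 dollars floor. Satisfied.
  (c) The amount in controversy is $179,500, within the $184,000 ceiling, so this disjunct is met. Satisfied.
  → All conditions met; jurisdiction exists.
The Superior Court of Holley:
  (a) The claim is a contract claim. Condition met.
  (b) The plaintiff resides in Varria, which is not Holley, so one alternative holds. Satisfied.
  → The court has jurisdiction.
The Varria High Bench:
  (a) The amount in controversy is $179,500, which meets the USD 100,000 floor, so one alternative holds. Condition met.
  (b) The contract was executed in Varria. Satisfied.
  (c) The defendants reside as follows — Marchetti Systems in Holley, Soren Okafor in Dundale — not all in Varria. However, the operative events occurred in Varria, so the 'unless' proviso supplies this condition. Met.
  → All conditions met; jurisdiction exists.
The Provincial Court of Dundale:
  (a) The amount in controversy is 179,500 dollars, which meets the USD 50,000 floor, so one alternative holds. Condition met.
  (b) The claim is a contract claim, so one alternative holds. Met.
  (c) The plaintiff resides in Varria, which is not Holley, which satisfies one of the alternatives. Satisfied.
  → Every requirement is satisfied — jurisdiction.
Courts with jurisdiction: the Varria Regional Court, the Superior Court of Holley, the Varria High Bench, the Provincial Court of Dundale — 4 in total.

4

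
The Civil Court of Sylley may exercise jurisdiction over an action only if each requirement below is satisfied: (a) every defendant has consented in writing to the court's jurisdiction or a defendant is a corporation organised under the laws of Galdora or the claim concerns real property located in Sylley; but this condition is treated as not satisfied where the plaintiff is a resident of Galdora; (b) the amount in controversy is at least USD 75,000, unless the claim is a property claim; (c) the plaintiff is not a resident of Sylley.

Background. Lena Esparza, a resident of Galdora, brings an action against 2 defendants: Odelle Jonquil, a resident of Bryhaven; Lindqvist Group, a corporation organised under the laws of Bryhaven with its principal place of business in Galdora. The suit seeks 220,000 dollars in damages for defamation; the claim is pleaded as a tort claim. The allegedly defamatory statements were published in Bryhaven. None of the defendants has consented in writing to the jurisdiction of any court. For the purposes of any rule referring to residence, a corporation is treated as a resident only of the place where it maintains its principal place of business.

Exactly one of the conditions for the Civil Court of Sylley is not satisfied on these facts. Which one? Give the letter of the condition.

The Civil Court of Sylley:
  (a) No such written consent has been filed; the corporate defendant(s) are organised in Bryhaven, not Galdora; the claim does not concern real property — no alternative holds. Condition not met.
  (b) The amount in controversy is $220,000, which meets the 75,000 dollars floor. Satisfied.
  (c) The plaintiff resides in Galdora, which is not Sylley. Satisfied.
Only condition (a) fails.

(a)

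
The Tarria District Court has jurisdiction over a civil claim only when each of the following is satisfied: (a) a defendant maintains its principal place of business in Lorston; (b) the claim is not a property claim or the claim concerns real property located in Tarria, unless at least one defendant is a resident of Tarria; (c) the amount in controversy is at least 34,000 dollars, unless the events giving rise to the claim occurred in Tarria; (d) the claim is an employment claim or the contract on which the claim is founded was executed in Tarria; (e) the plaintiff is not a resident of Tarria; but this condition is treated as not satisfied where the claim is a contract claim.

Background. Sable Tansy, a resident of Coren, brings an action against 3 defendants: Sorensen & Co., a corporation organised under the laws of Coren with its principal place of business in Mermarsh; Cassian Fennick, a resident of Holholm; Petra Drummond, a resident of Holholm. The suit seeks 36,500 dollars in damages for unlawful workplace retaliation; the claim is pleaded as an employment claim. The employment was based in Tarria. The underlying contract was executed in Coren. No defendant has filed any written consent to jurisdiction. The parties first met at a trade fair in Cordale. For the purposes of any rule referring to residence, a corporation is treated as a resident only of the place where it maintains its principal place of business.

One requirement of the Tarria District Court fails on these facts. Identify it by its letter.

(a)

The Tarria District Court:
  (a) The corporate defendant(s) have their principal place of business in Mermarsh, not Lorston. Condition not met.
  (b) The claim is an employment claim, not a property claim, which satisfies one of the alternatives. Met.
  (c) The amount in controversy is $36,500, which meets the 34,000 dollars floor. Condition met.
  (d) The claim is an employment claim, which satisfies one of the alternatives. Satisfied.
  (e) The plaintiff resides in Coren, which is not Tarria. And the carve-out is inapplicable — the claim is an employment claim, not a contract claim. Satisfied.
Only condition (a) fails.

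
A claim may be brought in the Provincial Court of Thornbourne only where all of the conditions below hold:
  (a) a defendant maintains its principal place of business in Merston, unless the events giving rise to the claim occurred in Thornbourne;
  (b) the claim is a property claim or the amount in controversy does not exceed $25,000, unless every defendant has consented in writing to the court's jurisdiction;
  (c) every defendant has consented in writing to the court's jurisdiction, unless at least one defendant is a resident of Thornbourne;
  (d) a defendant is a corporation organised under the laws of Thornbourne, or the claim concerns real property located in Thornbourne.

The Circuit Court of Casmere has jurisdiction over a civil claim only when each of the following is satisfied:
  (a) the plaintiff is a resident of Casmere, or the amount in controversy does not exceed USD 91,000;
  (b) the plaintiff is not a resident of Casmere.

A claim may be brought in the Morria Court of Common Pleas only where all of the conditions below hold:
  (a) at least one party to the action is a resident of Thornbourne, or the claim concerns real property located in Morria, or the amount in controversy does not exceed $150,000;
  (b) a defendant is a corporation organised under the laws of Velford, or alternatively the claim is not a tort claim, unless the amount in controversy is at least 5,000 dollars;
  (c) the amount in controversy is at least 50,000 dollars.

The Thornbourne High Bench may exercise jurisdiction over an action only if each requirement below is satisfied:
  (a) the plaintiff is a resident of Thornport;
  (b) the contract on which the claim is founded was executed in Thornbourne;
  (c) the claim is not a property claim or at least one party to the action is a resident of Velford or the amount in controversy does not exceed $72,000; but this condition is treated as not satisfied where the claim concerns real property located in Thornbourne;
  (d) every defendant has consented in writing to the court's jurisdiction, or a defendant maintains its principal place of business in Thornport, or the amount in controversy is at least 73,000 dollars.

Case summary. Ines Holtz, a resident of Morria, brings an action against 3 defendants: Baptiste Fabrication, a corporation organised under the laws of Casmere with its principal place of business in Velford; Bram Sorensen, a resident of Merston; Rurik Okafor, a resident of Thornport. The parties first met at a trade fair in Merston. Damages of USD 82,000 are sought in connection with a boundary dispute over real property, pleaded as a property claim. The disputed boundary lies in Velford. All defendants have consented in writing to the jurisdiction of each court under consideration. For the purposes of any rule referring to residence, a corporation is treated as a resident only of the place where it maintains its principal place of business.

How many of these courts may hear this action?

The Provincial Court of Thornbourne:
  (a) The corporate defendant(s) have their principal place of business in Velford, not Merston. Nor does the 'unless' clause help: the operative events occurred in Velford, not Thornbourne. Condition not met.
  (b) The claim is a property claim, which satisfies one of the alternatives. Condition met.
  (c) Every defendant has filed written consent. Satisfied.
  (d) The corporate defendant(s) are organised in Casmere, not Thornbourne; the property lies in Velford, not Thornbourne — none of the alternatives is met. Not met.
  → Not every requirement is met — no jurisdiction.
The Circuit Court of Casmere:
  (a) The amount in controversy is $82,000, within the USD 91,000 ceiling, so one alternative holds. Met.
  (b) The plaintiff resides in Morria, which is not Casmere. Satisfied.
  → All conditions met; jurisdiction exists.
The Morria Court of Common Pleas:
  (a) The amount in controversy is USD 82,000, within the USD 150,000 ceiling — that alternative is enough. Condition met.
  (b) The claim is a property claim, not a tort claim, which satisfies one of the alternatives. Satisfied.
  (c) The amount in controversy is 82,000 dollars, which meets the 50,000 dollars floor. Met.
  → All conditions met; jurisdiction exists.
The Thornbourne High Bench:
  (a) The plaintiff resides in Morria, not Thornport. Condition not met.
  (b) No contract (and hence no place of execution) is alleged. Not satisfied.
  (c) Baptiste Fabrication resides in Velford, so one alternative holds. The carve-out does not apply: the property lies in Velford, not Thornbourne. Satisfied.
  (d) Every defendant has filed written consent — that alternative is enough. Met.
  → Not every requirement is met — no jurisdiction.
Courts with jurisdiction: the Circuit Court of Casmere, the Morria Court of Common Pleas — 2 in total.

2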